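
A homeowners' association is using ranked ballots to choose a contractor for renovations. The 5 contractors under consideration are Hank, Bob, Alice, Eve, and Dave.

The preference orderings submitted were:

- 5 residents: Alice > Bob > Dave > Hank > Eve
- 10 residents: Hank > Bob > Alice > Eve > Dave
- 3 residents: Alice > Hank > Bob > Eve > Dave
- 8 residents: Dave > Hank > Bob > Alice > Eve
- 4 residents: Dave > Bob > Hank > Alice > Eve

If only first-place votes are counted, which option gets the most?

First-place vote totals:
  Hank: 10
  Bob: 0
  Alice: 8
  Eve: 0
  Dave: 12
Dave has the most first-place votes.

Dave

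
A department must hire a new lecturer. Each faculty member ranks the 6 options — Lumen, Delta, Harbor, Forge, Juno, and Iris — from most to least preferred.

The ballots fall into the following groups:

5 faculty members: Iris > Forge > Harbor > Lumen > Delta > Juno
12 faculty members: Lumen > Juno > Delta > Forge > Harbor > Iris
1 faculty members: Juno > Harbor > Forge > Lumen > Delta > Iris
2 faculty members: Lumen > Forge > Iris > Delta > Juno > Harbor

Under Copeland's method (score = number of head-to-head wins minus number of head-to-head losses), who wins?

Pairwise results:
  Lumen vs Delta: Lumen wins 20–0.
  Lumen vs Harbor: Lumen wins 14–6.
  Lumen vs Forge: Lumen wins 14–6.
  Lumen vs Juno: Lumen wins 19–1.
  Lumen vs Iris: Lumen wins 15–5.
  Delta vs Harbor: Delta wins 14–6.
  Delta vs Forge: Delta wins 12–8.
  Delta vs Juno: Juno wins 13–7.
  Delta vs Iris: Delta wins 13–7.
  Harbor vs Forge: Forge wins 19–1.
  Harbor vs Juno: Juno wins 15–5.
  Harbor vs Iris: Harbor wins 13–7.
  Forge vs Juno: Juno wins 13–7.
  Forge vs Iris: Forge wins 15–5.
  Juno vs Iris: Juno wins 13–7.
Copeland scores (wins − losses):
  Lumen: 5 − 0 = 5
  Delta: 3 − 2 = 1
  Harbor: 1 − 4 = -3
  Forge: 2 − 3 = -1
  Juno: 4 − 1 = 3
  Iris: 0 − 5 = -5
Lumen has the best Copeland score.

Lumen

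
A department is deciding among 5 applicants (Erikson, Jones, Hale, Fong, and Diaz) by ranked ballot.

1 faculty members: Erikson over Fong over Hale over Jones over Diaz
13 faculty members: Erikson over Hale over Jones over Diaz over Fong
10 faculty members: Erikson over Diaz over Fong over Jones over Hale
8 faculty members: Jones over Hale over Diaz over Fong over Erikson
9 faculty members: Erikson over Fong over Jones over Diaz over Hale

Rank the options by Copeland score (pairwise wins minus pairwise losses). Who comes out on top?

Erikson

Pairwise results:
  Erikson vs Jones: Erikson wins 33–8.
  Erikson vs Hale: Erikson wins 33–8.
  Erikson vs Fong: Erikson wins 33–8.
  Erikson vs Diaz: Erikson wins 33–8.
  Jones vs Hale: Jones wins 27–14.
  Jones vs Fong: Jones wins 21–20.
  Jones vs Diaz: Jones wins 31–10.
  Hale vs Fong: Hale wins 21–20.
  Hale vs Diaz: Hale wins 22–19.
  Fong vs Diaz: Diaz wins 31–10.
Copeland scores (wins − losses):
  Erikson: 4 − 0 = 4
  Jones: 3 − 1 = 2
  Hale: 2 − 2 = 0
  Fong: 0 − 4 = -4
  Diaz: 1 − 3 = -2
Erikson has the best Copeland score.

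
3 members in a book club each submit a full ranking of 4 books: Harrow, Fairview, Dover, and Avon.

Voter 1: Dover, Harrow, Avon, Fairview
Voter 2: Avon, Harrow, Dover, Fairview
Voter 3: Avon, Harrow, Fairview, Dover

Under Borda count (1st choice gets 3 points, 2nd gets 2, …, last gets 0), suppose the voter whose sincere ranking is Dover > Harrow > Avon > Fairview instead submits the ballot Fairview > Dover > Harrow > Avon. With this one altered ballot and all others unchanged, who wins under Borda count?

Avon

Borda totals with the altered ballot: Harrow 5, Fairview 4, Dover 3, Avon 6.
The winner is unchanged: still Avon.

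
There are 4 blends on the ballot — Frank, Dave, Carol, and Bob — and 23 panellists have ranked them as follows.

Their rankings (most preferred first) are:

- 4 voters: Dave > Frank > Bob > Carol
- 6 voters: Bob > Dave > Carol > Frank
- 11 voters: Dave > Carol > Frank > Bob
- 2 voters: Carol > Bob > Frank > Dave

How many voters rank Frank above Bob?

15

Ballots ranking Frank above Bob: 4+11 = 15.
Ballots ranking Bob above Frank: 6+2 = 8.
So 15 of 23 voters prefer Frank to Bob.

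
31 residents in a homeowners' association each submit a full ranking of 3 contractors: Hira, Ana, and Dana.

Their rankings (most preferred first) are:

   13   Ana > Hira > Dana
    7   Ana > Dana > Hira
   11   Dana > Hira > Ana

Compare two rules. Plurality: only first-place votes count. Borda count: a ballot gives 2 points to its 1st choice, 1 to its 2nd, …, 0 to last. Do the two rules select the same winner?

Yes

Plurality first-place counts: Hira 0, Ana 20, Dana 11 → Ana.
Borda totals: Hira 24, Ana 40, Dana 29 → Ana.
The two rules agree on Ana.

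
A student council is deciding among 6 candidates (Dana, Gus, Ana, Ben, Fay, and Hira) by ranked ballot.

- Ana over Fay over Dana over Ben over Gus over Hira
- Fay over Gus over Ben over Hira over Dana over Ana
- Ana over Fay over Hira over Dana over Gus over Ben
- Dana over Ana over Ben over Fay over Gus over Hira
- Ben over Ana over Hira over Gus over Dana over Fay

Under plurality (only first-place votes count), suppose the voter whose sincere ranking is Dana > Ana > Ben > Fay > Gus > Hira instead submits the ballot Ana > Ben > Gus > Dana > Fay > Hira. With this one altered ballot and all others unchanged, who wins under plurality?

Ana

First-place totals with the altered ballot: Dana 0, Gus 0, Ana 3, Ben 1, Fay 1, Hira 0.
The winner is unchanged: still Ana.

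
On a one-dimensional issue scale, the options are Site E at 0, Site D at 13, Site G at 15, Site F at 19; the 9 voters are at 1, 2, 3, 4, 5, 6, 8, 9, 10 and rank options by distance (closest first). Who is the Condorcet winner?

Site E

With single-peaked preferences on a line, the Condorcet winner is the candidate closest to the median voter.
The median voter (position 5) is closest to Site E at 0.
Check: Site E vs Site D — voters closer to Site E: 6 of 9.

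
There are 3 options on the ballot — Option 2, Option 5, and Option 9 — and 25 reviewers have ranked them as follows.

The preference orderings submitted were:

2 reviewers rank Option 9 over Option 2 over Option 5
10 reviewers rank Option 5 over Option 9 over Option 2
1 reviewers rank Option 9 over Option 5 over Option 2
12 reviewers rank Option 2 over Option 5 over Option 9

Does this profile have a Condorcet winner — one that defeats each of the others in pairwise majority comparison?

No

Head-to-head results (25 voters total):
Option 2 vs Option 5: Option 2 wins 14–11.
Option 2 vs Option 9: Option 9 wins 13–12.
Option 5 vs Option 9: Option 5 wins 22–3.
No candidate beats all others: Option 2 beats Option 5 beats Option 9 beats Option 2, a majority cycle.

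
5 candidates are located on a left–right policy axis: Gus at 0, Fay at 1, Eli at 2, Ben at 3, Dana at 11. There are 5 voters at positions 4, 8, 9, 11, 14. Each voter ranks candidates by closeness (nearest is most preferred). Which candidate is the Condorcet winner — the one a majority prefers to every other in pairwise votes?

Dana

With single-peaked preferences on a line, the Condorcet winner is the candidate closest to the median voter.
The median voter (position 9) is closest to Dana at 11.
Check: Dana vs Eli — voters closer to Dana: 4 of 5.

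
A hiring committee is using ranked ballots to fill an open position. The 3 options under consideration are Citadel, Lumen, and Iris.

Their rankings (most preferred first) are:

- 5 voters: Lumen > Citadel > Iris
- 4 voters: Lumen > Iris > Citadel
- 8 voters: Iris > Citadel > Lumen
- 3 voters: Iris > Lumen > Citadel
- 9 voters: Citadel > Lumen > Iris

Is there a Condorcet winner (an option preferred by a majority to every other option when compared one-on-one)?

No

Head-to-head results (29 voters total):
Citadel vs Lumen: Citadel wins 17–12.
Citadel vs Iris: Iris wins 15–14.
Lumen vs Iris: Lumen wins 18–11.
No candidate beats all others: Citadel beats Lumen beats Iris beats Citadel, a majority cycle.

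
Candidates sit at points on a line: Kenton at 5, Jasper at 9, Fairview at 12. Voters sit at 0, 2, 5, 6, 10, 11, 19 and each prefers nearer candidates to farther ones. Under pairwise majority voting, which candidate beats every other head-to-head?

Kenton

With single-peaked preferences on a line, the Condorcet winner is the candidate closest to the median voter.
The median voter (position 6) is closest to Kenton at 5.
Check: Kenton vs Jasper — voters closer to Kenton: 4 of 7.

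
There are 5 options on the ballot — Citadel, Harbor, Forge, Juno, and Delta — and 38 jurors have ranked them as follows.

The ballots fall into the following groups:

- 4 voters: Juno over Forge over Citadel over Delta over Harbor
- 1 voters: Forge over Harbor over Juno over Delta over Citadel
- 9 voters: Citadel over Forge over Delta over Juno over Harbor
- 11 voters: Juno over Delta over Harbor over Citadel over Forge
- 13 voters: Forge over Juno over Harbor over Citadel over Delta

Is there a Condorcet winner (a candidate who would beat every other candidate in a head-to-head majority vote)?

Head-to-head results (38 voters total):
Citadel vs Harbor: Harbor wins 25–13.
Citadel vs Forge: Citadel wins 20–18.
Citadel vs Juno: Juno wins 29–9.
Citadel vs Delta: Citadel wins 26–12.
Harbor vs Forge: Forge wins 27–11.
Harbor vs Juno: Juno wins 37–1.
Harbor vs Delta: Delta wins 24–14.
Forge vs Juno: Forge wins 23–15.
Forge vs Delta: Forge wins 27–11.
Juno vs Delta: Juno wins 29–9.
No candidate beats all others: Citadel beats Forge beats Harbor beats Citadel, a majority cycle.

No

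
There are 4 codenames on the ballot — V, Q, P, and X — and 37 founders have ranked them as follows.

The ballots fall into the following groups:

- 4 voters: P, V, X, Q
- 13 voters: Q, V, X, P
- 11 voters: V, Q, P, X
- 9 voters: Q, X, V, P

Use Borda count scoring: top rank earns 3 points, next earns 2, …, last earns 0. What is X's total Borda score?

Borda scores:
  V: 4·2 + 13·2 + 11·3 + 9·1 = 76
  Q: 4·0 + 13·3 + 11·2 + 9·3 = 88
  P: 4·3 + 13·0 + 11·1 + 9·0 = 23
  X: 4·1 + 13·1 + 11·0 + 9·2 = 35

35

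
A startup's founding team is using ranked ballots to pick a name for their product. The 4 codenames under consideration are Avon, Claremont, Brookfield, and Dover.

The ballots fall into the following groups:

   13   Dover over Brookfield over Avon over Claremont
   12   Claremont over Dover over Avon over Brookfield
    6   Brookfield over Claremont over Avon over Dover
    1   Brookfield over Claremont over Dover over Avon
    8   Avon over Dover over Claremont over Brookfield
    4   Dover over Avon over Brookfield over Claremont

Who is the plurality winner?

Dover

First-place vote totals:
  Avon: 8
  Claremont: 12
  Brookfield: 7
  Dover: 17
Dover has the most first-place votes.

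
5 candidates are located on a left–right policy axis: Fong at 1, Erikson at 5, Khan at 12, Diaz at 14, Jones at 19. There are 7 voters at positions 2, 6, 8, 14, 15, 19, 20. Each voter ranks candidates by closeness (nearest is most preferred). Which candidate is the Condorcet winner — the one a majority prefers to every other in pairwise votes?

Diaz

With single-peaked preferences on a line, the Condorcet winner is the candidate closest to the median voter.
The median voter (position 14) is closest to Diaz at 14.
Check: Diaz vs Khan — voters closer to Diaz: 4 of 7.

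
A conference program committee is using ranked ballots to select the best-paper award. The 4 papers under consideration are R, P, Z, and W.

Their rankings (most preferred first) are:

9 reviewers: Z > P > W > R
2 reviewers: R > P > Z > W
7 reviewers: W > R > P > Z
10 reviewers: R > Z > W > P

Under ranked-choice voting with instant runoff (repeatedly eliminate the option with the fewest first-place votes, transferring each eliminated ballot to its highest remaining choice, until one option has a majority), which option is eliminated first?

P

Round 1: R 12, Z 9, W 7, P 0. P has the fewest and is eliminated.
Round 2: R 12, Z 9, W 7. W has the fewest and is eliminated.
Round 3: R 19, Z 9. R has a majority.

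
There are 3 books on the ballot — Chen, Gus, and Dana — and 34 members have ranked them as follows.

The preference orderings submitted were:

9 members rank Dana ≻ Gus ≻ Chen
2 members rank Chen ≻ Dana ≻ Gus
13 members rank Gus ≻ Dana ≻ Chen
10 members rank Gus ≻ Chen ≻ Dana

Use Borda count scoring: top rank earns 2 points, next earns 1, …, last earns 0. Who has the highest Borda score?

Gus

Borda scores:
  Chen: 9·0 + 2·2 + 13·0 + 10·1 = 14
  Gus: 9·1 + 2·0 + 13·2 + 10·2 = 55
  Dana: 9·2 + 2·1 + 13·1 + 10·0 = 33
Gus has the highest total.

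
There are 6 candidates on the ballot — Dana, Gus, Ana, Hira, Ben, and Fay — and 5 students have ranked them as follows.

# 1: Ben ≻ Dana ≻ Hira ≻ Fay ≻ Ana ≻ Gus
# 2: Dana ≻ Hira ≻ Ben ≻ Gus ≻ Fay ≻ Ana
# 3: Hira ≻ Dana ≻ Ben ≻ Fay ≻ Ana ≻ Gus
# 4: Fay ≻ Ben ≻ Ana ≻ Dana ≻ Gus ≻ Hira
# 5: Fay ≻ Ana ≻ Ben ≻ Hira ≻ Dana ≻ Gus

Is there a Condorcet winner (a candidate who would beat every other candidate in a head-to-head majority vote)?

Yes

Head-to-head results (5 voters total):
Dana vs Gus: Dana wins 5–0.
Dana vs Ana: Dana wins 3–2.
Dana vs Hira: Dana wins 3–2.
Dana vs Ben: Ben wins 3–2.
Dana vs Fay: Dana wins 3–2.
Gus vs Ana: Ana wins 4–1.
Gus vs Hira: Hira wins 4–1.
Gus vs Ben: Ben wins 5–0.
Gus vs Fay: Fay wins 4–1.
Ana vs Hira: Hira wins 3–2.
Ana vs Ben: Ben wins 4–1.
Ana vs Fay: Fay wins 5–0.
Hira vs Ben: Ben wins 3–2.
Hira vs Fay: Hira wins 3–2.
Ben vs Fay: Ben wins 3–2.
Ben beats each rival — Dana (3–2), Gus (5–0), Ana (4–1), Hira (3–2), Fay (3–2) — so Ben is the Condorcet winner.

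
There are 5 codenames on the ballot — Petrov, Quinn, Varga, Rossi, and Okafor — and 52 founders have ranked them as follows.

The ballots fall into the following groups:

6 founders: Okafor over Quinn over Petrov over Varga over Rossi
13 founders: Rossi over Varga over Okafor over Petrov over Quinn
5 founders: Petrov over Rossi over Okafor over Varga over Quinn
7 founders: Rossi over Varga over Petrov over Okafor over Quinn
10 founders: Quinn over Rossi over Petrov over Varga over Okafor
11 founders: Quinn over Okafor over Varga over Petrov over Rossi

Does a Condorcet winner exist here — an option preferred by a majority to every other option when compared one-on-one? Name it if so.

There is no Condorcet winner

Head-to-head results (52 voters total):
Petrov vs Quinn: Quinn wins 27–25.
Petrov vs Varga: Varga wins 31–21.
Petrov vs Rossi: Rossi wins 30–22.
Petrov vs Okafor: Okafor wins 30–22.
Quinn vs Varga: Quinn wins 27–25.
Quinn vs Rossi: Quinn wins 27–25.
Quinn vs Okafor: Okafor wins 31–21.
Varga vs Rossi: Rossi wins 35–17.
Varga vs Okafor: Varga wins 30–22.
Rossi vs Okafor: Rossi wins 35–17.
No candidate beats all others: Quinn beats Varga beats Okafor beats Quinn, a majority cycle.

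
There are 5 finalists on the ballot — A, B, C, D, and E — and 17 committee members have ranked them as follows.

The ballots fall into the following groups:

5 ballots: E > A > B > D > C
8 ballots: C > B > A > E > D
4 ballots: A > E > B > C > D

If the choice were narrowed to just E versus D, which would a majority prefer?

Ballots ranking E above D: 5+8+4 = 17.
Ballots ranking D above E: 0.
E wins the head-to-head, 17–0.

E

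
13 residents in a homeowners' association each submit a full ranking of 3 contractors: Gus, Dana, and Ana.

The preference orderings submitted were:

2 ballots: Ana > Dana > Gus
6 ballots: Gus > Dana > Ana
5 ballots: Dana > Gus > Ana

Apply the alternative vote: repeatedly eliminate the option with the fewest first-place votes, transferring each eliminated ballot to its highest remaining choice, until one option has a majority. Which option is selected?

Dana

Round 1: Gus 6, Dana 5, Ana 2. Ana has the fewest and is eliminated.
Round 2: Dana 7, Gus 6. Dana has a majority.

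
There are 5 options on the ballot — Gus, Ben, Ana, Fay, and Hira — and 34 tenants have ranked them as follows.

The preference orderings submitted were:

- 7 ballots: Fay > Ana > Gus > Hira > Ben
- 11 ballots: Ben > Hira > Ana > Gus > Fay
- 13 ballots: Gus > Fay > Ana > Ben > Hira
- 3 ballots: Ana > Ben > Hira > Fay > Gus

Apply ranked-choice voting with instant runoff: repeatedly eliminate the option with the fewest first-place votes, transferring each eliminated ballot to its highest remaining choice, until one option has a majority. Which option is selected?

Round 1: Gus 13, Ben 11, Fay 7, Ana 3, Hira 0. Hira has the fewest and is eliminated.
Round 2: Gus 13, Ben 11, Fay 7, Ana 3. Ana has the fewest and is eliminated.
Round 3: Ben 14, Gus 13, Fay 7. Fay has the fewest and is eliminated.
Round 4: Gus 20, Ben 14. Gus has a majority.

Gus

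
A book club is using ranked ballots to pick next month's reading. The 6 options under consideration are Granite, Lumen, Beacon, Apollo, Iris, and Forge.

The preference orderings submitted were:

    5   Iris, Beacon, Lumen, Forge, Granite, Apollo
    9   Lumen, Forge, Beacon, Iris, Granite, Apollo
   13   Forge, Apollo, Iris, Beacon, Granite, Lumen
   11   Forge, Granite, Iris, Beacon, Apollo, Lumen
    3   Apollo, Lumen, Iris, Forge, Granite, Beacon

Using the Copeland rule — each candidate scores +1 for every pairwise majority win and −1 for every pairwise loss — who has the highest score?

Pairwise results:
  Granite vs Lumen: Granite wins 24–17.
  Granite vs Beacon: Beacon wins 27–14.
  Granite vs Apollo: Granite wins 25–16.
  Granite vs Iris: Iris wins 30–11.
  Granite vs Forge: Forge wins 41–0.
  Lumen vs Beacon: Beacon wins 29–12.
  Lumen vs Apollo: Apollo wins 27–14.
  Lumen vs Iris: Iris wins 29–12.
  Lumen vs Forge: Forge wins 24–17.
  Beacon vs Apollo: Beacon wins 25–16.
  Beacon vs Iris: Iris wins 32–9.
  Beacon vs Forge: Forge wins 36–5.
  Apollo vs Iris: Iris wins 25–16.
  Apollo vs Forge: Forge wins 38–3.
  Iris vs Forge: Forge wins 33–8.
Copeland scores (wins − losses):
  Granite: 2 − 3 = -1
  Lumen: 0 − 5 = -5
  Beacon: 3 − 2 = 1
  Apollo: 1 − 4 = -3
  Iris: 4 − 1 = 3
  Forge: 5 − 0 = 5
Forge has the best Copeland score.

Forge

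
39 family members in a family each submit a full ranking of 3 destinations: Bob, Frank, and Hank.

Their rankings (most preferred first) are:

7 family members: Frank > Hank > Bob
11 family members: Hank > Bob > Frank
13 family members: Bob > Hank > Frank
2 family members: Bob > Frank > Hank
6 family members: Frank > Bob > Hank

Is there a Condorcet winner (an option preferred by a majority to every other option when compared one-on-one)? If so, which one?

Bob

Head-to-head results (39 voters total):
Bob vs Frank: Bob wins 26–13.
Bob vs Hank: Bob wins 21–18.
Frank vs Hank: Hank wins 24–15.
Bob beats each rival — Frank (26–13), Hank (21–18) — so Bob is the Condorcet winner.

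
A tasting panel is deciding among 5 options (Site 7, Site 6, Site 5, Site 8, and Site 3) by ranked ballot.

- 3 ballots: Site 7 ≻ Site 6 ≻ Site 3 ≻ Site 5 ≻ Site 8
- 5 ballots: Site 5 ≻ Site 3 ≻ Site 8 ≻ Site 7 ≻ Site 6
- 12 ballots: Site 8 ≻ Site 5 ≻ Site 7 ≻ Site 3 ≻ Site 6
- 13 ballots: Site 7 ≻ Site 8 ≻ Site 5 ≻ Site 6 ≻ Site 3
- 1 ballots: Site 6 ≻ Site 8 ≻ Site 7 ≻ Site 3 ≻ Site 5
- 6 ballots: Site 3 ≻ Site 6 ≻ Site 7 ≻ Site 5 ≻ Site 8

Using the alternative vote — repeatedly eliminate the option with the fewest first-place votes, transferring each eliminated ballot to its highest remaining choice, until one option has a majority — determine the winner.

Round 1: Site 7 16, Site 8 12, Site 3 6, Site 5 5, Site 6 1. Site 6 has the fewest and is eliminated.
Round 2: Site 7 16, Site 8 13, Site 3 6, Site 5 5. Site 5 has the fewest and is eliminated.
Round 3: Site 7 16, Site 8 13, Site 3 11. Site 3 has the fewest and is eliminated.
Round 4: Site 7 22, Site 8 18. Site 7 has a majority.

Site 7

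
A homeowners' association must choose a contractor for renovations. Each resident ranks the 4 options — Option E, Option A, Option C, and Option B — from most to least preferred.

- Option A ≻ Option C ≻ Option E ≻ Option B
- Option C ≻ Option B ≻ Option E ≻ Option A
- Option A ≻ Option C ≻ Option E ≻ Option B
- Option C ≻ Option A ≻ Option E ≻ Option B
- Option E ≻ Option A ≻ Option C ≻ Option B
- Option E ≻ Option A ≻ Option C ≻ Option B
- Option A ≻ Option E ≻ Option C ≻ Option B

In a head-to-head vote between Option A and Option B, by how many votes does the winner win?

Ballots ranking Option A above Option B: 6.
Ballots ranking Option B above Option A: 1.
Option A wins 6–1, a margin of 5.

5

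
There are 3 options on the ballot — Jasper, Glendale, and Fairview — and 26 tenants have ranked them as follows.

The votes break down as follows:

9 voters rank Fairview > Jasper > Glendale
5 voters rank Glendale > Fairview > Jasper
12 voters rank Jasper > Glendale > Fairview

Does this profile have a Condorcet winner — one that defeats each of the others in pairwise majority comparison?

Head-to-head results (26 voters total):
Jasper vs Glendale: Jasper wins 21–5.
Jasper vs Fairview: Fairview wins 14–12.
Glendale vs Fairview: Glendale wins 17–9.
No candidate beats all others: Jasper beats Glendale beats Fairview beats Jasper, a majority cycle.

No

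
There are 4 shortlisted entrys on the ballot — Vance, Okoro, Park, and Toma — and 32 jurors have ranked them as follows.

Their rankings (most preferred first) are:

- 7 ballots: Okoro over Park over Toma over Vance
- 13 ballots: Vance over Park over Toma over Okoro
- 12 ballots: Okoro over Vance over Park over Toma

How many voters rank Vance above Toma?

Ballots ranking Vance above Toma: 13+12 = 25.
Ballots ranking Toma above Vance: 7.
So 25 of 32 voters prefer Vance to Toma.

25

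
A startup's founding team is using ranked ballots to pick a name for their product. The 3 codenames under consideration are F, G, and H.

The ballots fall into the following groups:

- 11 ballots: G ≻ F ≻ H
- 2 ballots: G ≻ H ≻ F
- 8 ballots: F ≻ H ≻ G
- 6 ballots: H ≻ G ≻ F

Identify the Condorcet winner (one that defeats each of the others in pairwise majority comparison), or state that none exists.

None — there is no Condorcet winner

Head-to-head results (27 voters total):
F vs G: G wins 19–8.
F vs H: F wins 19–8.
G vs H: H wins 14–13.
No candidate beats all others: F beats H beats G beats F, a majority cycle.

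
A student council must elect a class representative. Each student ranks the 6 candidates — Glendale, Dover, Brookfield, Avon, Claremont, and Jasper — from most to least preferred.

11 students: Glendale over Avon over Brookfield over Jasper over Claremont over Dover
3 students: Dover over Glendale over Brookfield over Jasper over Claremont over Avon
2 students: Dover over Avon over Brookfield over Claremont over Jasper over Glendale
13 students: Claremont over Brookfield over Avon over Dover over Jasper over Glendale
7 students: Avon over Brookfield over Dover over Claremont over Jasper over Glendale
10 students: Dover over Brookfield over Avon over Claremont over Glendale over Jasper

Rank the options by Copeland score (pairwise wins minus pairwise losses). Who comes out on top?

Pairwise results:
  Glendale vs Dover: Dover wins 35–11.
  Glendale vs Brookfield: Brookfield wins 32–14.
  Glendale vs Avon: Avon wins 32–14.
  Glendale vs Claremont: Claremont wins 32–14.
  Glendale vs Jasper: Glendale wins 24–22.
  Dover vs Brookfield: Brookfield wins 31–15.
  Dover vs Avon: Avon wins 31–15.
  Dover vs Claremont: Claremont wins 24–22.
  Dover vs Jasper: Dover wins 35–11.
  Brookfield vs Avon: Brookfield wins 26–20.
  Brookfield vs Claremont: Brookfield wins 33–13.
  Brookfield vs Jasper: Brookfield wins 46–0.
  Avon vs Claremont: Avon wins 30–16.
  Avon vs Jasper: Avon wins 43–3.
  Claremont vs Jasper: Claremont wins 32–14.
Copeland scores (wins − losses):
  Glendale: 1 − 4 = -3
  Dover: 2 − 3 = -1
  Brookfield: 5 − 0 = 5
  Avon: 4 − 1 = 3
  Claremont: 3 − 2 = 1
  Jasper: 0 − 5 = -5
Brookfield has the best Copeland score.

Brookfield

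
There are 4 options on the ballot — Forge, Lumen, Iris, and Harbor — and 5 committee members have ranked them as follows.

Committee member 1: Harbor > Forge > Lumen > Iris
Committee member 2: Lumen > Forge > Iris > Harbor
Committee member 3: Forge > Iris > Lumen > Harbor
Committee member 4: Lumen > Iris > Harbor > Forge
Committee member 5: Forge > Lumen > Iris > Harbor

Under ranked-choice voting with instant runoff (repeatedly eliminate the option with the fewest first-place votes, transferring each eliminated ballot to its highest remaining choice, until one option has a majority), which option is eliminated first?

Round 1: Forge 2, Lumen 2, Harbor 1, Iris 0. Iris has the fewest and is eliminated.
Round 2: Forge 2, Lumen 2, Harbor 1. Harbor has the fewest and is eliminated.
Round 3: Forge 3, Lumen 2. Forge has a majority.

Iris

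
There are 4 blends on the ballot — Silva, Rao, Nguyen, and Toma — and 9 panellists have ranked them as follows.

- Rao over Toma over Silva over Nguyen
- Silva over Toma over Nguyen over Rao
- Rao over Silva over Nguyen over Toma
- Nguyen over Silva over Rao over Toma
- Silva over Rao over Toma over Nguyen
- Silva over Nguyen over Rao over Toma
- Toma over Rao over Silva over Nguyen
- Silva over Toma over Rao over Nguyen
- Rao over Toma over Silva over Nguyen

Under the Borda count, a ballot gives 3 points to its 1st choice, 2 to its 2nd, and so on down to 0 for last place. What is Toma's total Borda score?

Borda scores:
  Silva: 1 + 3 + 2 + 2 + 3 + 3 + 1 + 3 + 1 = 19
  Rao: 3 + 0 + 3 + 1 + 2 + 1 + 2 + 1 + 3 = 16
  Nguyen: 0 + 1 + 1 + 3 + 0 + 2 + 0 + 0 + 0 = 7
  Toma: 2 + 2 + 0 + 0 + 1 + 0 + 3 + 2 + 2 = 12

12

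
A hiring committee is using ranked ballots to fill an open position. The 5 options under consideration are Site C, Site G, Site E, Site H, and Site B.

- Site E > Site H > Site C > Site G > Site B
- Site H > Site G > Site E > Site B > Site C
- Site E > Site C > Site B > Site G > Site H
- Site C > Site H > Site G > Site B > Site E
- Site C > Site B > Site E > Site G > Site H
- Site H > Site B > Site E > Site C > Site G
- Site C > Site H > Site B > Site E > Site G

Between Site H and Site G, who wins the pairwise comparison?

Ballots ranking Site H above Site G: 5.
Ballots ranking Site G above Site H: 2.
Site H wins the head-to-head, 5–2.

Site H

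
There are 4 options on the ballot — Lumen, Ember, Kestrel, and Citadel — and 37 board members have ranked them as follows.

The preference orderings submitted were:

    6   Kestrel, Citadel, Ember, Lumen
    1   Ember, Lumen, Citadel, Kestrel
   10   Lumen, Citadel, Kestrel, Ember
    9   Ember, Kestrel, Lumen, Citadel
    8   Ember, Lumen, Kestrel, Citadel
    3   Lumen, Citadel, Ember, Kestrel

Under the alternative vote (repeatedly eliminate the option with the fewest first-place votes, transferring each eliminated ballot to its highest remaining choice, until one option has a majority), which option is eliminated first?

Round 1: Ember 18, Lumen 13, Kestrel 6, Citadel 0. Citadel has the fewest and is eliminated.
Round 2: Ember 18, Lumen 13, Kestrel 6. Kestrel has the fewest and is eliminated.
Round 3: Ember 24, Lumen 13. Ember has a majority.

Citadel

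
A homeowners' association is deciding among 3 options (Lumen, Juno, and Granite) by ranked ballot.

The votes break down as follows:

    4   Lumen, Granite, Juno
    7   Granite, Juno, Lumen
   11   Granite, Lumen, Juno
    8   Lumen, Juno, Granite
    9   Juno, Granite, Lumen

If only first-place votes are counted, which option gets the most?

Granite

First-place vote totals:
  Lumen: 12
  Juno: 9
  Granite: 18
Granite has the most first-place votes.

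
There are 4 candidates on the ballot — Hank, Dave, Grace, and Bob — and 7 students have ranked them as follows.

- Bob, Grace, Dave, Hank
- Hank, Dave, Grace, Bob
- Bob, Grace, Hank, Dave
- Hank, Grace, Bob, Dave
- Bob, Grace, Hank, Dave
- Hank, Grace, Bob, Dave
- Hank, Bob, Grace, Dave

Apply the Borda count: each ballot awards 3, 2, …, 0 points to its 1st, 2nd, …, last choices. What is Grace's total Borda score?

Borda scores:
  Hank: 0 + 3 + 1 + 3 + 1 + 3 + 3 = 14
  Dave: 1 + 2 + 0 + 0 + 0 + 0 + 0 = 3
  Grace: 2 + 1 + 2 + 2 + 2 + 2 + 1 = 12
  Bob: 3 + 0 + 3 + 1 + 3 + 1 + 2 = 13

12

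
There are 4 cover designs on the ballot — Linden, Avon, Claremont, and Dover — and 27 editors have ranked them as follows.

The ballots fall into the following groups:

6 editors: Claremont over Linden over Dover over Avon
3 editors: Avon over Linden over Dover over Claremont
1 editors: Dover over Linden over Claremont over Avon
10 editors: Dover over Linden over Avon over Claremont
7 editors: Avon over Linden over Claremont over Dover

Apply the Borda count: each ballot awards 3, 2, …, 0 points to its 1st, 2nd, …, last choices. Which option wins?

Borda scores:
  Linden: 6·2 + 3·2 + 2 + 10·2 + 7·2 = 54
  Avon: 6·0 + 3·3 + 0 + 10·1 + 7·3 = 40
  Claremont: 6·3 + 3·0 + 1 + 10·0 + 7·1 = 26
  Dover: 6·1 + 3·1 + 3 + 10·3 + 7·0 = 42
Linden has the highest total.

Linden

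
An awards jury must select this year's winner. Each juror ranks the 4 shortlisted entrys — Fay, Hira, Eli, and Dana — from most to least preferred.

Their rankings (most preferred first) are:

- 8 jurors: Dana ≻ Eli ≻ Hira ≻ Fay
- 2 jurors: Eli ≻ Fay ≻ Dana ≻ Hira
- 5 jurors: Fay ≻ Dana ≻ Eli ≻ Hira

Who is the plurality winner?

First-place vote totals:
  Fay: 5
  Hira: 0
  Eli: 2
  Dana: 8
Dana has the most first-place votes.

Dana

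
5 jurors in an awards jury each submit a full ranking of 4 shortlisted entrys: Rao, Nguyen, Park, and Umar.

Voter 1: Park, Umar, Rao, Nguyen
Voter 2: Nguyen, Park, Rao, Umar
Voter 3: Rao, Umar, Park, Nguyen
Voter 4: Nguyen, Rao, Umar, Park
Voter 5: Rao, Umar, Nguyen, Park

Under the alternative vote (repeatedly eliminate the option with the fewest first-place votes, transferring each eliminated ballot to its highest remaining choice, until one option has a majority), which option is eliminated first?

Round 1: Rao 2, Nguyen 2, Park 1, Umar 0. Umar has the fewest and is eliminated.
Round 2: Rao 2, Nguyen 2, Park 1. Park has the fewest and is eliminated.
Round 3: Rao 3, Nguyen 2. Rao has a majority.

Umar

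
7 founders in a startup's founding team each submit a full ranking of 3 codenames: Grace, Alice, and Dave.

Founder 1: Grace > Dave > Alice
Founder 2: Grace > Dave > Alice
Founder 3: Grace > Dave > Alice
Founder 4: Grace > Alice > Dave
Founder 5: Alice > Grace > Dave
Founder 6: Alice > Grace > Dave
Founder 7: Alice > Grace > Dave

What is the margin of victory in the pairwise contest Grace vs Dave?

Ballots ranking Grace above Dave: 7.
Ballots ranking Dave above Grace: 0.
Grace wins 7–0, a margin of 7.

7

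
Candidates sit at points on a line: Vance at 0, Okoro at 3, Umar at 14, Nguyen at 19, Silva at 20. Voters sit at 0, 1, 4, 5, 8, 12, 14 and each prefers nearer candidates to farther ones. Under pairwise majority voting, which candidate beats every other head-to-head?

Okoro

With single-peaked preferences on a line, the Condorcet winner is the candidate closest to the median voter.
The median voter (position 5) is closest to Okoro at 3.
Check: Okoro vs Umar — voters closer to Okoro: 5 of 7.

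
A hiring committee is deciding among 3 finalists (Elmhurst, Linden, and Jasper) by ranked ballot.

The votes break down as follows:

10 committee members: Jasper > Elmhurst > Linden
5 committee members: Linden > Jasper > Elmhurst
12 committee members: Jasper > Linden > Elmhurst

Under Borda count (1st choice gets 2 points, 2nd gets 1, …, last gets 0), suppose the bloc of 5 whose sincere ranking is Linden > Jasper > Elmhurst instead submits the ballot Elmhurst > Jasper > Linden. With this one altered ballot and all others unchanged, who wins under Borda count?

Jasper

Borda totals with the altered ballot: Elmhurst 20, Linden 12, Jasper 49.
The winner is unchanged: still Jasper.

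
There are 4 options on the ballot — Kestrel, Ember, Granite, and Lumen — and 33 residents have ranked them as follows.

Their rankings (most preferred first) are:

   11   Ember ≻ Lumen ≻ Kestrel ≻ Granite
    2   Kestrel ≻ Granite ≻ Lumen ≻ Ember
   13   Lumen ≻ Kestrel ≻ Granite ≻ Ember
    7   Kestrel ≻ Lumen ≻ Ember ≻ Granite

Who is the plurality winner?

Lumen

First-place vote totals:
  Kestrel: 9
  Ember: 11
  Granite: 0
  Lumen: 13
Lumen has the most first-place votes.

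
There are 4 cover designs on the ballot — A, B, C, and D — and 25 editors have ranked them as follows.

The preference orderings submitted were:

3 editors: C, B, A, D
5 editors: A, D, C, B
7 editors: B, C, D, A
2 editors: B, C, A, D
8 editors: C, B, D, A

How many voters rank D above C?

Ballots ranking D above C: 5.
Ballots ranking C above D: 3+7+2+8 = 20.
So 5 of 25 voters prefer D to C.

5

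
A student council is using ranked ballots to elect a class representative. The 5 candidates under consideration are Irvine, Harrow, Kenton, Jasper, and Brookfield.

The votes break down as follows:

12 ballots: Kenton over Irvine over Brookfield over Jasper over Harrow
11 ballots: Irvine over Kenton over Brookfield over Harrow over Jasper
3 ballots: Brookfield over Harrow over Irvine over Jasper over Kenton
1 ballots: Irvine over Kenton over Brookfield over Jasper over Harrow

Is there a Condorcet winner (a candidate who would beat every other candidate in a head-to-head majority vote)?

Yes

Head-to-head results (27 voters total):
Irvine vs Harrow: Irvine wins 24–3.
Irvine vs Kenton: Irvine wins 15–12.
Irvine vs Jasper: Irvine wins 27–0.
Irvine vs Brookfield: Irvine wins 24–3.
Harrow vs Kenton: Kenton wins 24–3.
Harrow vs Jasper: Harrow wins 14–13.
Harrow vs Brookfield: Brookfield wins 27–0.
Kenton vs Jasper: Kenton wins 24–3.
Kenton vs Brookfield: Kenton wins 24–3.
Jasper vs Brookfield: Brookfield wins 27–0.
Irvine beats each rival — Harrow (24–3), Kenton (15–12), Jasper (27–0), Brookfield (24–3) — so Irvine is the Condorcet winner.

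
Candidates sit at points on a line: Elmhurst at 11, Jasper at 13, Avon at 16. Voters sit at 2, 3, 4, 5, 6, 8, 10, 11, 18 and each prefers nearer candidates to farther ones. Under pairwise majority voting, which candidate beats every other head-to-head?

With single-peaked preferences on a line, the Condorcet winner is the candidate closest to the median voter.
The median voter (position 6) is closest to Elmhurst at 11.
Check: Elmhurst vs Avon — voters closer to Elmhurst: 8 of 9.

Elmhurst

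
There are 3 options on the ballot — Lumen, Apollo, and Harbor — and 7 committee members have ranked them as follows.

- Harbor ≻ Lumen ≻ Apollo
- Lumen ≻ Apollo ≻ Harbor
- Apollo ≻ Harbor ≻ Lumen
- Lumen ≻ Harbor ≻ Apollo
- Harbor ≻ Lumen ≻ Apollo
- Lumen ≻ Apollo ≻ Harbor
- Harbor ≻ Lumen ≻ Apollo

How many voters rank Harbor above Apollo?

Ballots ranking Harbor above Apollo: 4.
Ballots ranking Apollo above Harbor: 3.
So 4 of 7 voters prefer Harbor to Apollo.

4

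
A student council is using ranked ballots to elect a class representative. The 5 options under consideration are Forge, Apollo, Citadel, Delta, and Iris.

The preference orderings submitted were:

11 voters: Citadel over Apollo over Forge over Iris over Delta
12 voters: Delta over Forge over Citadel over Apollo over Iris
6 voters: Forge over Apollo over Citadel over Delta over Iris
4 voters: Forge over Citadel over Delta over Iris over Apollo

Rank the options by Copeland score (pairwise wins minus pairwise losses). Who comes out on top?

Forge

Pairwise results:
  Forge vs Apollo: Forge wins 22–11.
  Forge vs Citadel: Forge wins 22–11.
  Forge vs Delta: Forge wins 21–12.
  Forge vs Iris: Forge wins 33–0.
  Apollo vs Citadel: Citadel wins 27–6.
  Apollo vs Delta: Apollo wins 17–16.
  Apollo vs Iris: Apollo wins 29–4.
  Citadel vs Delta: Citadel wins 21–12.
  Citadel vs Iris: Citadel wins 33–0.
  Delta vs Iris: Delta wins 22–11.
Copeland scores (wins − losses):
  Forge: 4 − 0 = 4
  Apollo: 2 − 2 = 0
  Citadel: 3 − 1 = 2
  Delta: 1 − 3 = -2
  Iris: 0 − 4 = -4
Forge has the best Copeland score.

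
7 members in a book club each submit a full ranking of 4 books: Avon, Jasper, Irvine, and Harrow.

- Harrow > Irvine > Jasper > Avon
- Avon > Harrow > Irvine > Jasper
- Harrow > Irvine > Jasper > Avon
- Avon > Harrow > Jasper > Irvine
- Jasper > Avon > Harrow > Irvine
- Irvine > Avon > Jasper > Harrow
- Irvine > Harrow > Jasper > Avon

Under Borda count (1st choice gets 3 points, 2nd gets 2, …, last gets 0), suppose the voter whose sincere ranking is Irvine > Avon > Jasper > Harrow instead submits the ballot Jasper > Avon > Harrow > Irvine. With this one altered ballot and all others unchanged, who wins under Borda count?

Harrow

Borda totals with the altered ballot: Avon 10, Jasper 10, Irvine 8, Harrow 14.
The winner is unchanged: still Harrow.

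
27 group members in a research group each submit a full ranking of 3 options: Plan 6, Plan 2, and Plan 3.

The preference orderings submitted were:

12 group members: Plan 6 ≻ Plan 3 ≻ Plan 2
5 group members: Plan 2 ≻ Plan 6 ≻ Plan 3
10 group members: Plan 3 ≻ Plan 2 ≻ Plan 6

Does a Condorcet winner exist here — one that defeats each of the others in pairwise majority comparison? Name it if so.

Head-to-head results (27 voters total):
Plan 6 vs Plan 2: Plan 2 wins 15–12.
Plan 6 vs Plan 3: Plan 6 wins 17–10.
Plan 2 vs Plan 3: Plan 3 wins 22–5.
No candidate beats all others: Plan 6 beats Plan 3 beats Plan 2 beats Plan 6, a majority cycle.

No Condorcet winner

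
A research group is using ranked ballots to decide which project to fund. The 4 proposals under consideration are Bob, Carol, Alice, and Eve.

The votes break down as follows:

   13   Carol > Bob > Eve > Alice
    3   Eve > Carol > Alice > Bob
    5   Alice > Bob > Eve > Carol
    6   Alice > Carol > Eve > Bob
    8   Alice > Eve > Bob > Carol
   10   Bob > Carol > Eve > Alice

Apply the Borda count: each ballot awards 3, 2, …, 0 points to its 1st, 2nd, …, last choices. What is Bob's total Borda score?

74

Borda scores:
  Bob: 13·2 + 3·0 + 5·2 + 6·0 + 8·1 + 10·3 = 74
  Carol: 13·3 + 3·2 + 5·0 + 6·2 + 8·0 + 10·2 = 77
  Alice: 13·0 + 3·1 + 5·3 + 6·3 + 8·3 + 10·0 = 60
  Eve: 13·1 + 3·3 + 5·1 + 6·1 + 8·2 + 10·1 = 59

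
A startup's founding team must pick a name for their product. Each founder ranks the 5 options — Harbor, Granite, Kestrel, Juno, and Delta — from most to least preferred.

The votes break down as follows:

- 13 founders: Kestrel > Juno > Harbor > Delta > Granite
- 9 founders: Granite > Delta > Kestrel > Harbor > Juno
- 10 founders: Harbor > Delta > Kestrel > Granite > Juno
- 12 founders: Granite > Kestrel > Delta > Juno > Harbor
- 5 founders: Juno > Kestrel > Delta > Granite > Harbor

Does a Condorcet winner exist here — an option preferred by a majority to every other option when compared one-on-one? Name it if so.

Kestrel

Head-to-head results (49 voters total):
Harbor vs Granite: Granite wins 26–23.
Harbor vs Kestrel: Kestrel wins 39–10.
Harbor vs Juno: Juno wins 30–19.
Harbor vs Delta: Delta wins 26–23.
Granite vs Kestrel: Kestrel wins 28–21.
Granite vs Juno: Granite wins 31–18.
Granite vs Delta: Delta wins 28–21.
Kestrel vs Juno: Kestrel wins 44–5.
Kestrel vs Delta: Kestrel wins 30–19.
Juno vs Delta: Delta wins 31–18.
Kestrel beats each rival — Harbor (39–10), Granite (28–21), Juno (44–5), Delta (30–19) — so Kestrel is the Condorcet winner.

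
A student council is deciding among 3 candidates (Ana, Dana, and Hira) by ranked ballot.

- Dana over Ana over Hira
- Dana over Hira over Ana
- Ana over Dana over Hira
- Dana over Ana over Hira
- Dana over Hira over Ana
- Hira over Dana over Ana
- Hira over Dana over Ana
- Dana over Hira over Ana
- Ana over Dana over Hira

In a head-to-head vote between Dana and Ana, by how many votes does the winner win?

Ballots ranking Dana above Ana: 7.
Ballots ranking Ana above Dana: 2.
Dana wins 7–2, a margin of 5.

5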